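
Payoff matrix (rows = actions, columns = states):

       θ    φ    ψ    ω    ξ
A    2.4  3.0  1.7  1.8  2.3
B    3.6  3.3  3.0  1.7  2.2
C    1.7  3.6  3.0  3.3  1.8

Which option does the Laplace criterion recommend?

Row averages: A=2.24, B=2.76, C=2.68
Highest average = 2.76 → B.

B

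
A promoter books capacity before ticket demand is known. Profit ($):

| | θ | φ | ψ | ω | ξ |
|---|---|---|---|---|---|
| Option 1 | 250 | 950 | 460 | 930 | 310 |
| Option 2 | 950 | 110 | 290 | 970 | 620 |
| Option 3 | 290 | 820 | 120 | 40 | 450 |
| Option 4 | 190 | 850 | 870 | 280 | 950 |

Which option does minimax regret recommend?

Option 1

Column bests: θ=950, φ=950, ψ=870, ω=970, ξ=950.
Option 1 regrets: 700, 0, 410, 40, 640 → max 700
Option 2 regrets: 0, 840, 580, 0, 330 → max 840
Option 3 regrets: 660, 130, 750, 930, 500 → max 930
Option 4 regrets: 760, 100, 0, 690, 0 → max 760
Smallest max regret = 700 → Option 1.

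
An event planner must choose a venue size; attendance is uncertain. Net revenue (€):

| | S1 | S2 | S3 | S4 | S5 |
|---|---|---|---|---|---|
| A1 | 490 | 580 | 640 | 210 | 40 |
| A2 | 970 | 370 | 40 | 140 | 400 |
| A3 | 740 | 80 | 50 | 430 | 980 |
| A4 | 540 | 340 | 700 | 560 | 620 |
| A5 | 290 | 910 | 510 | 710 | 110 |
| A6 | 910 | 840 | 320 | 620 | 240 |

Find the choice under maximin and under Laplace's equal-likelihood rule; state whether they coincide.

Row minima: A1=40, A2=40, A3=50, A4=340, A5=110, A6=240
Best worst-case = 340 → A4.
Row averages: A1=392, A2=384, A3=456, A4=552, A5=506, A6=586
Highest average = 586 → A6.

maximin → A4; laplace → A6 (disagree)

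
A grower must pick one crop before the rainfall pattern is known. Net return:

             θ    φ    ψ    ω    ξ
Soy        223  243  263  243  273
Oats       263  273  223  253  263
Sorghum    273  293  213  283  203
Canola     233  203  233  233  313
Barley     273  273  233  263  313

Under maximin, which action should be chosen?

Row minima: Soy=223, Oats=223, Sorghum=203, Canola=203, Barley=233
Best worst-case = 233 → Barley.

Barley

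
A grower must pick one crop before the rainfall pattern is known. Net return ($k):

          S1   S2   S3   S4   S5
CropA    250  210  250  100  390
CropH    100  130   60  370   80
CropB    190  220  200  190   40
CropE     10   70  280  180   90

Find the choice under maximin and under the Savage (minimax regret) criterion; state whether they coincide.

Row minima: CropA=100, CropH=60, CropB=40, CropE=10
Best worst-case = 100 → CropA.
Column bests: S1=250, S2=220, S3=280, S4=370, S5=390.
CropA regrets: 0, 10, 30, 270, 0 → max 270
CropH regrets: 150, 90, 220, 0, 310 → max 310
CropB regrets: 60, 0, 80, 180, 350 → max 350
CropE regrets: 240, 150, 0, 190, 300 → max 300
Smallest max regret = 270 → CropA.

maximin → CropA; minimax regret → CropA (agree)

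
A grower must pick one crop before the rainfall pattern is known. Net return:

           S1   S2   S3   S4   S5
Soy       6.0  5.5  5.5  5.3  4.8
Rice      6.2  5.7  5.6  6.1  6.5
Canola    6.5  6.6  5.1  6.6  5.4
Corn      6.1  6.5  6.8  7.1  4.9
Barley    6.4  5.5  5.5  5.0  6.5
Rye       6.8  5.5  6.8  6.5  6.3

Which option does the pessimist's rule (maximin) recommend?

Row minima: Soy=4.8, Rice=5.6, Canola=5.1, Corn=4.9, Barley=5.0, Rye=5.5
Best worst-case = 5.6 → Rice.

Rice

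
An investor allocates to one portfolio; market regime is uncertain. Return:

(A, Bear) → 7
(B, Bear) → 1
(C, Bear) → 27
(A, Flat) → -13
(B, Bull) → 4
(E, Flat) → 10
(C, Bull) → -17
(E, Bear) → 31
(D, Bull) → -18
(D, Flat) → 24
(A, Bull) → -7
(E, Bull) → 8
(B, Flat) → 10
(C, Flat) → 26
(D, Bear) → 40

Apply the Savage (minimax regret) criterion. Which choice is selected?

E

Column bests: Bear=40, Flat=26, Bull=8.
A regrets: 33, 39, 15 → max 39
B regrets: 39, 16, 4 → max 39
C regrets: 13, 0, 25 → max 25
D regrets: 0, 2, 26 → max 26
E regrets: 9, 16, 0 → max 16
Smallest max regret = 16 → E.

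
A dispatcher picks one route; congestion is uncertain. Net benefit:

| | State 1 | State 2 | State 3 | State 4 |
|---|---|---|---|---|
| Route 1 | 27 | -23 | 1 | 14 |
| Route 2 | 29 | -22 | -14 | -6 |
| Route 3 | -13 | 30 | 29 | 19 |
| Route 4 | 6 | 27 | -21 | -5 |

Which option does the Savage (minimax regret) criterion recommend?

Route 3

Column bests: State 1=29, State 2=30, State 3=29, State 4=19.
Route 1 regrets: 2, 53, 28, 5 → max 53
Route 2 regrets: 0, 52, 43, 25 → max 52
Route 3 regrets: 42, 0, 0, 0 → max 42
Route 4 regrets: 23, 3, 50, 24 → max 50
Smallest max regret = 42 → Route 3.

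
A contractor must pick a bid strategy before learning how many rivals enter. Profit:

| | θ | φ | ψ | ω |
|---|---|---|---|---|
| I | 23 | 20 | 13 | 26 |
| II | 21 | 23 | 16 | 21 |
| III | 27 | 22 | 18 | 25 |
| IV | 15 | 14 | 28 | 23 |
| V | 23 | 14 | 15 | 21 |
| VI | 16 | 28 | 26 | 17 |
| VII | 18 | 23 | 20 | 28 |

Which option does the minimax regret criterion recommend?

Column bests: θ=27, φ=28, ψ=28, ω=28.
I regrets: 4, 8, 15, 2 → max 15
II regrets: 6, 5, 12, 7 → max 12
III regrets: 0, 6, 10, 3 → max 10
IV regrets: 12, 14, 0, 5 → max 14
V regrets: 4, 14, 13, 7 → max 14
VI regrets: 11, 0, 2, 11 → max 11
VII regrets: 9, 5, 8, 0 → max 9
Smallest max regret = 9 → VII.

VII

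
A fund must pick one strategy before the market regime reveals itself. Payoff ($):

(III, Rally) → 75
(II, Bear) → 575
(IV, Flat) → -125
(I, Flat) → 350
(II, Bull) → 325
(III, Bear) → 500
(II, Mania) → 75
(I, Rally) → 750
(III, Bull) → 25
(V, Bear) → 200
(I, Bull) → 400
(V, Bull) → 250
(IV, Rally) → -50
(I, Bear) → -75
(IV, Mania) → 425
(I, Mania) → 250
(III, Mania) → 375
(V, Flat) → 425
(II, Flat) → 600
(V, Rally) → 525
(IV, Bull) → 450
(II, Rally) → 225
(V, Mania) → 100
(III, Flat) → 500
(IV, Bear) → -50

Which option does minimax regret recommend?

V

Column bests: Bear=575, Flat=600, Bull=450, Rally=750, Mania=425.
I regrets: 650, 250, 50, 0, 175 → max 650
II regrets: 0, 0, 125, 525, 350 → max 525
III regrets: 75, 100, 425, 675, 50 → max 675
IV regrets: 625, 725, 0, 800, 0 → max 800
V regrets: 375, 175, 200, 225, 325 → max 375
Smallest max regret = 375 → V.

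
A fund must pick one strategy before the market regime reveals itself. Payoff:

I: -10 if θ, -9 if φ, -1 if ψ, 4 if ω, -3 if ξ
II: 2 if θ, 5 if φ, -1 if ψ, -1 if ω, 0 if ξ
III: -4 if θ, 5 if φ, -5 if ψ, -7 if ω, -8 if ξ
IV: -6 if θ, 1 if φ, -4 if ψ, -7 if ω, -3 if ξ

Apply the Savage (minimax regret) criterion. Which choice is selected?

Column bests: θ=2, φ=5, ψ=-1, ω=4, ξ=0.
I regrets: 12, 14, 0, 0, 3 → max 14
II regrets: 0, 0, 0, 5, 0 → max 5
III regrets: 6, 0, 4, 11, 8 → max 11
IV regrets: 8, 4, 3, 11, 3 → max 11
Smallest max regret = 5 → II.

II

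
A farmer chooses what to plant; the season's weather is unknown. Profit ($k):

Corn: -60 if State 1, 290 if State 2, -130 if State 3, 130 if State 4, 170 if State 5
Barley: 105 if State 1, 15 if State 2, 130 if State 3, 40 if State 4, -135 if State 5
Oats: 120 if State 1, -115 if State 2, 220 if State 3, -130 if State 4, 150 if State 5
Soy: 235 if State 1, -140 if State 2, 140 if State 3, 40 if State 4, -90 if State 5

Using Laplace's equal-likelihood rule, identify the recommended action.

Corn

Row averages: Corn=80, Barley=31, Oats=49, Soy=37
Highest average = 80 → Corn.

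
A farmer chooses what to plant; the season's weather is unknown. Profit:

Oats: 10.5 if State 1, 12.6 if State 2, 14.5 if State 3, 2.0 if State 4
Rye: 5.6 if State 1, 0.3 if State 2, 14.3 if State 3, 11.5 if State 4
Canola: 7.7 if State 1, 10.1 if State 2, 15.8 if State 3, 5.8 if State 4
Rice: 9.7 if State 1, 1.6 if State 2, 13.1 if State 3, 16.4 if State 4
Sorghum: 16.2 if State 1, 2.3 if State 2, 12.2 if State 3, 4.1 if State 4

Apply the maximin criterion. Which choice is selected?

Canola

Row minima: Oats=2.0, Rye=0.3, Canola=5.8, Rice=1.6, Sorghum=2.3
Best worst-case = 5.8 → Canola.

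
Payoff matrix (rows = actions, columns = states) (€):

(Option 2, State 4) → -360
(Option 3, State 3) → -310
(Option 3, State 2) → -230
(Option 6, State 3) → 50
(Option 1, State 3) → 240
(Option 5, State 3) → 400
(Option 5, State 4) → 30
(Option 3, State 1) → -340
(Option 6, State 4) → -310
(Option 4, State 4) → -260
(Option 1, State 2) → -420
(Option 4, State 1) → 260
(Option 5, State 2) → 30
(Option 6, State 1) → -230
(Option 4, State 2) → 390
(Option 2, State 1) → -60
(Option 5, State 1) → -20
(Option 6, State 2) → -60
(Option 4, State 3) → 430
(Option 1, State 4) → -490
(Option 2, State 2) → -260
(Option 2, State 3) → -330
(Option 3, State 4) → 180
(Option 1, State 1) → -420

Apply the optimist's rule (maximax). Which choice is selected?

Row maxima: Option 1=240, Option 2=-60, Option 3=180, Option 4=430, Option 5=400, Option 6=50
Best best-case = 430 → Option 4.

Option 4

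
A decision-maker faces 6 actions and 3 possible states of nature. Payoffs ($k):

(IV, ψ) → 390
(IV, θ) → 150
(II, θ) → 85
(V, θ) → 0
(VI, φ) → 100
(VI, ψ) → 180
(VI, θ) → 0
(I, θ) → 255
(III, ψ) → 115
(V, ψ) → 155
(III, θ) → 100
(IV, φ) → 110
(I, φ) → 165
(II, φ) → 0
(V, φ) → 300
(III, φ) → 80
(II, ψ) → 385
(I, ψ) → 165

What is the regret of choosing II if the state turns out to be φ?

Best payoff under φ is 300.
Regret = 300 − 0 = 300.

300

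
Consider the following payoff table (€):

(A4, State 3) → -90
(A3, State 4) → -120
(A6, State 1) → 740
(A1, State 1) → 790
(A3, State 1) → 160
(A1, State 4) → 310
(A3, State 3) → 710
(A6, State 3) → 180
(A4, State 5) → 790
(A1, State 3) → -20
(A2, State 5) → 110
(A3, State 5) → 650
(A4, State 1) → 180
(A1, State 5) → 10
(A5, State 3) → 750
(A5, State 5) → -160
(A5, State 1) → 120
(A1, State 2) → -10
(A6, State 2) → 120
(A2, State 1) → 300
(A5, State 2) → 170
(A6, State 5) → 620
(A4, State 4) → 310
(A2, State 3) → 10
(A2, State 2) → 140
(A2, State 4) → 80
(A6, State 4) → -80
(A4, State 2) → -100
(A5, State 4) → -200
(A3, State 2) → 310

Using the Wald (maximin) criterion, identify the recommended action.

Row minima: A1=-20, A2=10, A3=-120, A4=-100, A5=-200, A6=-80
Best worst-case = 10 → A2.

A2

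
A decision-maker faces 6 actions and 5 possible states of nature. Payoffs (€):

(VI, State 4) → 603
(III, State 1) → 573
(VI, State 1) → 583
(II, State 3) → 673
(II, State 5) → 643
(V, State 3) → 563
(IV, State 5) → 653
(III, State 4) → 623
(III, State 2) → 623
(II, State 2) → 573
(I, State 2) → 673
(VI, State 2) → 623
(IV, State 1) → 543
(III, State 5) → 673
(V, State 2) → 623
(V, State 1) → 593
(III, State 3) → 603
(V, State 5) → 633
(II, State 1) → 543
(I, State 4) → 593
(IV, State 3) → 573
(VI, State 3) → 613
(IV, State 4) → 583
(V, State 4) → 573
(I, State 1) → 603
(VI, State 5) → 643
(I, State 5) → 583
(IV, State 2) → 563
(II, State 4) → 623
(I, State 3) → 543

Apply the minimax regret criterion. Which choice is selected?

VI

Column bests: State 1=603, State 2=673, State 3=673, State 4=623, State 5=673.
I regrets: 0, 0, 130, 30, 90 → max 130
II regrets: 60, 100, 0, 0, 30 → max 100
III regrets: 30, 50, 70, 0, 0 → max 70
IV regrets: 60, 110, 100, 40, 20 → max 110
V regrets: 10, 50, 110, 50, 40 → max 110
VI regrets: 20, 50, 60, 20, 30 → max 60
Smallest max regret = 60 → VI.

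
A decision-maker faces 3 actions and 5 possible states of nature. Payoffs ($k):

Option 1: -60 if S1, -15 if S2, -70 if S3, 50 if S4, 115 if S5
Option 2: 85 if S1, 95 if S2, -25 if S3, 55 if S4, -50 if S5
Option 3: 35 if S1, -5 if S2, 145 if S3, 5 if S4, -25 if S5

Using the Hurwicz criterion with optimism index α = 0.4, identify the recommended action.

Option 3

Option 1: 0.4·115 + 0.6·(-70) = 4
Option 2: 0.4·95 + 0.6·(-50) = 8
Option 3: 0.4·145 + 0.6·(-25) = 43
Highest Hurwicz score = 43 → Option 3.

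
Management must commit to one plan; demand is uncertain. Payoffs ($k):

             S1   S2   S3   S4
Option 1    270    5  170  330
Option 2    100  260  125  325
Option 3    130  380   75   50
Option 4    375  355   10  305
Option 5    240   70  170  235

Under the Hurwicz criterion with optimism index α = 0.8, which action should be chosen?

Option 1: 0.8·330 + 0.2·5 = 265
Option 2: 0.8·325 + 0.2·100 = 280
Option 3: 0.8·380 + 0.2·50 = 314
Option 4: 0.8·375 + 0.2·10 = 302
Option 5: 0.8·240 + 0.2·70 = 206
Highest Hurwicz score = 314 → Option 3.

Option 3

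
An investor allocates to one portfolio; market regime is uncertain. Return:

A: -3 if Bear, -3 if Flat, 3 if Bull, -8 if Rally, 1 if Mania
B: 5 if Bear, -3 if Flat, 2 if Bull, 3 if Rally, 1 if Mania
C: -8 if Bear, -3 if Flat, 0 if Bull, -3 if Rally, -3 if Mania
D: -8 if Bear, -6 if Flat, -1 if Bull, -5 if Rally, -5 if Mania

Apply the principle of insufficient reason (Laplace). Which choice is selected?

Row averages: A=-2, B=1.6, C=-3.4, D=-5
Highest average = 1.6 → B.

B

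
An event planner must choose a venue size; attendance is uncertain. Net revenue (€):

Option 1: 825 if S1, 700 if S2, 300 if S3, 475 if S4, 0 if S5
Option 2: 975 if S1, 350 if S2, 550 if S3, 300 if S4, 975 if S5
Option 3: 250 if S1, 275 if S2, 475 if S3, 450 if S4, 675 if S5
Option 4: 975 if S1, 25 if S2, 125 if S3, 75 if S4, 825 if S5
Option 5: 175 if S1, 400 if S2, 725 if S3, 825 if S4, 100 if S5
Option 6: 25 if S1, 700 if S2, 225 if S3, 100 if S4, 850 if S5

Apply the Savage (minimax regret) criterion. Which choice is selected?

Option 2

Column bests: S1=975, S2=700, S3=725, S4=825, S5=975.
Option 1 regrets: 150, 0, 425, 350, 975 → max 975
Option 2 regrets: 0, 350, 175, 525, 0 → max 525
Option 3 regrets: 725, 425, 250, 375, 300 → max 725
Option 4 regrets: 0, 675, 600, 750, 150 → max 750
Option 5 regrets: 800, 300, 0, 0, 875 → max 875
Option 6 regrets: 950, 0, 500, 725, 125 → max 950
Smallest max regret = 525 → Option 2.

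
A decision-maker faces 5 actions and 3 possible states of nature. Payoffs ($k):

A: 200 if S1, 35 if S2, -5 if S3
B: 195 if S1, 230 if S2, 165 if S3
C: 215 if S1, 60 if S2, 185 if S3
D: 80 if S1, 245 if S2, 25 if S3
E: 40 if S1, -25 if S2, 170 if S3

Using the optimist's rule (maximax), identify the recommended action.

Row maxima: A=200, B=230, C=215, D=245, E=170
Best best-case = 245 → D.

D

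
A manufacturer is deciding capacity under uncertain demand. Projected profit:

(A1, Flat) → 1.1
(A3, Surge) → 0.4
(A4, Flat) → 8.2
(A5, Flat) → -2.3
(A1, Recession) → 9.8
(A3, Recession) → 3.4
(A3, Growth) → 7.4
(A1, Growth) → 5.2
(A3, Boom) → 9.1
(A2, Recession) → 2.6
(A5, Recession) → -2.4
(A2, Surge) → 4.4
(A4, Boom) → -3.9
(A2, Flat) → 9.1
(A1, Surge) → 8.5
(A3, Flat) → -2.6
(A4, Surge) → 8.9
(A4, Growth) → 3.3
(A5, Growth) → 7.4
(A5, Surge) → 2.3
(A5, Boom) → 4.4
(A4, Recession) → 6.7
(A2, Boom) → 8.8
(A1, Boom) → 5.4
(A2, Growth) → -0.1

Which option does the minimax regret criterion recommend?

Column bests: Recession=9.8, Flat=9.1, Growth=7.4, Boom=9.1, Surge=8.9.
A1 regrets: 0.0, 8.0, 2.2, 3.7, 0.4 → max 8.0
A2 regrets: 7.2, 0.0, 7.5, 0.3, 4.5 → max 7.5
A3 regrets: 6.4, 11.7, 0.0, 0.0, 8.5 → max 11.7
A4 regrets: 3.1, 0.9, 4.1, 13.0, 0.0 → max 13.0
A5 regrets: 12.2, 11.4, 0.0, 4.7, 6.6 → max 12.2
Smallest max regret = 7.5 → A2.

A2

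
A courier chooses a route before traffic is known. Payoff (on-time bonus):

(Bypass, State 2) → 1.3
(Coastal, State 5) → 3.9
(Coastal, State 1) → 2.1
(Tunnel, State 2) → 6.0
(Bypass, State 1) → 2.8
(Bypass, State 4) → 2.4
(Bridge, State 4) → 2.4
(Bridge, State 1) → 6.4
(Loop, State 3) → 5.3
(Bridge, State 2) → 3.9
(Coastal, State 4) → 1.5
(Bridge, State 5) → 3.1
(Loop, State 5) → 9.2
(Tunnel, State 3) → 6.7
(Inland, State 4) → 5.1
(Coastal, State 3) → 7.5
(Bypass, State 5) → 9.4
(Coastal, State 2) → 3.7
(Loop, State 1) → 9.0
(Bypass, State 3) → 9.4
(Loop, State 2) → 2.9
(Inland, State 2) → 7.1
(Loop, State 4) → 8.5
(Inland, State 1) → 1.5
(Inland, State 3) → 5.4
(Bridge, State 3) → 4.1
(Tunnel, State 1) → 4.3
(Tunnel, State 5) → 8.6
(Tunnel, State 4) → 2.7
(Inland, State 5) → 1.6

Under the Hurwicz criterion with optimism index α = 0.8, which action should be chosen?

Loop

Tunnel: 0.8·8.6 + 0.2·2.7 = 7.42
Coastal: 0.8·7.5 + 0.2·1.5 = 6.3
Inland: 0.8·7.1 + 0.2·1.5 = 5.98
Bridge: 0.8·6.4 + 0.2·2.4 = 5.6
Bypass: 0.8·9.4 + 0.2·1.3 = 7.78
Loop: 0.8·9.2 + 0.2·2.9 = 7.94
Highest Hurwicz score = 7.94 → Loop.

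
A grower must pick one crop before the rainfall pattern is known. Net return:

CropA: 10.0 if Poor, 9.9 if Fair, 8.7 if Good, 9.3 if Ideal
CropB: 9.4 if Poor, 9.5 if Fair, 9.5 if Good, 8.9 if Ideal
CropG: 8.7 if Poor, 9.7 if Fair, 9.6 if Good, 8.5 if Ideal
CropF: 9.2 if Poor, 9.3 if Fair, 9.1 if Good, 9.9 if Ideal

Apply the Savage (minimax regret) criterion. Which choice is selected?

Column bests: Poor=10.0, Fair=9.9, Good=9.6, Ideal=9.9.
CropA regrets: 0.0, 0.0, 0.9, 0.6 → max 0.9
CropB regrets: 0.6, 0.4, 0.1, 1.0 → max 1.0
CropG regrets: 1.3, 0.2, 0.0, 1.4 → max 1.4
CropF regrets: 0.8, 0.6, 0.5, 0.0 → max 0.8
Smallest max regret = 0.8 → CropF.

CropF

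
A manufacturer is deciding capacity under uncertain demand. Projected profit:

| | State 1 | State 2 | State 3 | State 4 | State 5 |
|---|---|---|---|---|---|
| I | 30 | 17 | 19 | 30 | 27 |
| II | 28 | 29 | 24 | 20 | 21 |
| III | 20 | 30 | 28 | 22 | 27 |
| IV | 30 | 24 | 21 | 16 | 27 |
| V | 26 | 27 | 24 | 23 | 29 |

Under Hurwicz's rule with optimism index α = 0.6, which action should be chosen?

I: 0.6·30 + 0.4·17 = 24.8
II: 0.6·29 + 0.4·20 = 25.4
III: 0.6·30 + 0.4·20 = 26
IV: 0.6·30 + 0.4·16 = 24.4
V: 0.6·29 + 0.4·23 = 26.6
Highest Hurwicz score = 26.6 → V.

V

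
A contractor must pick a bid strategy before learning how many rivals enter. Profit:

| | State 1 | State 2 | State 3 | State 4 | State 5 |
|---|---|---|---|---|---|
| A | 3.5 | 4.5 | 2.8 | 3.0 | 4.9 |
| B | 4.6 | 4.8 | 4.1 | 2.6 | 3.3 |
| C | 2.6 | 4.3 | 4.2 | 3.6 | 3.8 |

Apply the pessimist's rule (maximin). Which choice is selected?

A

Row minima: A=2.8, B=2.6, C=2.6
Best worst-case = 2.8 → A.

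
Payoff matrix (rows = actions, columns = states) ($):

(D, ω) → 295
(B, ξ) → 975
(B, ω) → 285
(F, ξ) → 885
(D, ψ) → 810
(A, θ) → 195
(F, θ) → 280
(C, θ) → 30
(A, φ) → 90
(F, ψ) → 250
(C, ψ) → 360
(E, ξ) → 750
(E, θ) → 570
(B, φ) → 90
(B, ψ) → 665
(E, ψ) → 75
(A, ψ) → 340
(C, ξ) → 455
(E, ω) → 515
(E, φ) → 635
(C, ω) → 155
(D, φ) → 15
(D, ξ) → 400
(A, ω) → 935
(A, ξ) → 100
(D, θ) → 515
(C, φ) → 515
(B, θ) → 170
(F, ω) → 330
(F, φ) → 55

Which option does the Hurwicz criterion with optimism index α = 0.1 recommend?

B

A: 0.1·935 + 0.9·90 = 174.5
B: 0.1·975 + 0.9·90 = 178.5
C: 0.1·515 + 0.9·30 = 78.5
D: 0.1·810 + 0.9·15 = 94.5
E: 0.1·750 + 0.9·75 = 142.5
F: 0.1·885 + 0.9·55 = 138
Highest Hurwicz score = 178.5 → B.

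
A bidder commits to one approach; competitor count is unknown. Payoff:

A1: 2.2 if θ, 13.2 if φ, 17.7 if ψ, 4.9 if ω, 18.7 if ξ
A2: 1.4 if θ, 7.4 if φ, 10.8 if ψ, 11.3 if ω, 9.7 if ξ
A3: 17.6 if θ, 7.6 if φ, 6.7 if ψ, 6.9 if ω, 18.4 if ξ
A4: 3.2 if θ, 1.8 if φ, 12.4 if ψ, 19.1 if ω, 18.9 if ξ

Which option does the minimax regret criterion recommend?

A3

Column bests: θ=17.6, φ=13.2, ψ=17.7, ω=19.1, ξ=18.9.
A1 regrets: 15.4, 0.0, 0.0, 14.2, 0.2 → max 15.4
A2 regrets: 16.2, 5.8, 6.9, 7.8, 9.2 → max 16.2
A3 regrets: 0.0, 5.6, 11.0, 12.2, 0.5 → max 12.2
A4 regrets: 14.4, 11.4, 5.3, 0.0, 0.0 → max 14.4
Smallest max regret = 12.2 → A3.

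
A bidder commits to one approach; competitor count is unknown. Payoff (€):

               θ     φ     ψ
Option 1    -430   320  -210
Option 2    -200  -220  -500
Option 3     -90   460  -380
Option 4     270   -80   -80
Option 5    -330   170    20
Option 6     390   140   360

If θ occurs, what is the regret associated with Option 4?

Best payoff under θ is 390.
Regret = 390 − 270 = 120.

120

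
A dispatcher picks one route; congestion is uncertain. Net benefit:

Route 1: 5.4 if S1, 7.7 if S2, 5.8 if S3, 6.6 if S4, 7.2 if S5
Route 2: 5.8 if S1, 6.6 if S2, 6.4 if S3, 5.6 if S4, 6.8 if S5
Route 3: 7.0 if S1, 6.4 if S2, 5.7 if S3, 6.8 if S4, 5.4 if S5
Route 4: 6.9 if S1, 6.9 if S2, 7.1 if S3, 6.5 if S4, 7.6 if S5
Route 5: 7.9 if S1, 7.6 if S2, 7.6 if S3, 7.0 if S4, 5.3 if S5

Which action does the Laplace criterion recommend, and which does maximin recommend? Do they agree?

Row averages: Route 1=6.54, Route 2=6.24, Route 3=6.26, Route 4=7, Route 5=7.08
Highest average = 7.08 → Route 5.
Row minima: Route 1=5.4, Route 2=5.6, Route 3=5.4, Route 4=6.5, Route 5=5.3
Best worst-case = 6.5 → Route 4.

laplace → Route 5; maximin → Route 4 (disagree)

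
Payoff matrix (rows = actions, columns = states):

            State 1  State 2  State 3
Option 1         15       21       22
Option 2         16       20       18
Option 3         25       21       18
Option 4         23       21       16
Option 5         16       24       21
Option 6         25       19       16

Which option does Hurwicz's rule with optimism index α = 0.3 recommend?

Option 3

Option 1: 0.3·22 + 0.7·15 = 17.1
Option 2: 0.3·20 + 0.7·16 = 17.2
Option 3: 0.3·25 + 0.7·18 = 20.1
Option 4: 0.3·23 + 0.7·16 = 18.1
Option 5: 0.3·24 + 0.7·16 = 18.4
Option 6: 0.3·25 + 0.7·16 = 18.7
Highest Hurwicz score = 20.1 → Option 3.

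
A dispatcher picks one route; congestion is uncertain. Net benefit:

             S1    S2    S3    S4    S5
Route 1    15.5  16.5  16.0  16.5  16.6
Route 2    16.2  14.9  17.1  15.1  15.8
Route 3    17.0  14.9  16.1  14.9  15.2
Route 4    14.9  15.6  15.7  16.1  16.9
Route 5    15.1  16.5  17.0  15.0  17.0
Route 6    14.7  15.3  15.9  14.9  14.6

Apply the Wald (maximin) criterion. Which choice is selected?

Row minima: Route 1=15.5, Route 2=14.9, Route 3=14.9, Route 4=14.9, Route 5=15.0, Route 6=14.6
Best worst-case = 15.5 → Route 1.

Route 1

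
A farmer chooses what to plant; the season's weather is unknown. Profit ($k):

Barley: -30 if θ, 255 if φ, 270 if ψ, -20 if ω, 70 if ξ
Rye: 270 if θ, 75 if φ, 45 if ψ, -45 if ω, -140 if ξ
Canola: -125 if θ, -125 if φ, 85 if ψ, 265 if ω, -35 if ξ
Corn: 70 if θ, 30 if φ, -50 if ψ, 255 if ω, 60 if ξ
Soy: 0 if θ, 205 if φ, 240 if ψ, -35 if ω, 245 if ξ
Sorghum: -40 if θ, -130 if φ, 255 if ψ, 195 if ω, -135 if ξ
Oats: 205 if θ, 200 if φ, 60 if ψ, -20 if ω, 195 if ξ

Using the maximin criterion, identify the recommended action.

Row minima: Barley=-30, Rye=-140, Canola=-125, Corn=-50, Soy=-35, Sorghum=-135, Oats=-20
Best worst-case = -20 → Oats.

Oats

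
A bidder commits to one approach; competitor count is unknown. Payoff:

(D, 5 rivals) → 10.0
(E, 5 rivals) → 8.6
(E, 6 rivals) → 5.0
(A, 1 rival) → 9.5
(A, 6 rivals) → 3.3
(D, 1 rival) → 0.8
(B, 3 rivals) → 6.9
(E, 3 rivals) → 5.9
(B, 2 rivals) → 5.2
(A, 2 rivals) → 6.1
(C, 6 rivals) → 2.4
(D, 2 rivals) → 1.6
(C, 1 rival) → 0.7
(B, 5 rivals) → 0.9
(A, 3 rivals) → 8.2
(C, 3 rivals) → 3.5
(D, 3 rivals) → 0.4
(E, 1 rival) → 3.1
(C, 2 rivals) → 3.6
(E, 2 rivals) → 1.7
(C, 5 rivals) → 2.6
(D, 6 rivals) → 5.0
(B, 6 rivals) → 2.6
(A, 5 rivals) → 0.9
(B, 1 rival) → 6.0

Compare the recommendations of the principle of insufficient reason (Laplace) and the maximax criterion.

Row averages: A=5.6, B=4.32, C=2.56, D=3.56, E=4.86
Highest average = 5.6 → A.
Row maxima: A=9.5, B=6.9, C=3.6, D=10.0, E=8.6
Best best-case = 10.0 → D.

laplace → A; maximax → D (disagree)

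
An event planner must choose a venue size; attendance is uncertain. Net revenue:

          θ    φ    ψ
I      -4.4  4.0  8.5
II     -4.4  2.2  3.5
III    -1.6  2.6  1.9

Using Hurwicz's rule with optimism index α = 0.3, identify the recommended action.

III

I: 0.3·8.5 + 0.7·(-4.4) = -0.53
II: 0.3·3.5 + 0.7·(-4.4) = -2.03
III: 0.3·2.6 + 0.7·(-1.6) = -0.34
Highest Hurwicz score = -0.34 → III.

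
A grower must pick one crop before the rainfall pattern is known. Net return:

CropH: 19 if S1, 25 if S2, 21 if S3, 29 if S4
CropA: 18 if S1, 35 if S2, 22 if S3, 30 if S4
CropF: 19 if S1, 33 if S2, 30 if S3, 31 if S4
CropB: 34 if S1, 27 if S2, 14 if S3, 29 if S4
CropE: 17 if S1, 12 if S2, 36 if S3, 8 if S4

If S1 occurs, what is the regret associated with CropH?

15

Best payoff under S1 is 34.
Regret = 34 − 19 = 15.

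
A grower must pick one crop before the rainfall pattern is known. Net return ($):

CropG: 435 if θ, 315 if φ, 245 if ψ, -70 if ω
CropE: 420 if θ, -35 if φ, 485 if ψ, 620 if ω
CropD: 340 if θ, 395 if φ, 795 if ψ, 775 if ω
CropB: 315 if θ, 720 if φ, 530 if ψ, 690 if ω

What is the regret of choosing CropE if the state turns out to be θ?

15

Best payoff under θ is 435.
Regret = 435 − 420 = 15.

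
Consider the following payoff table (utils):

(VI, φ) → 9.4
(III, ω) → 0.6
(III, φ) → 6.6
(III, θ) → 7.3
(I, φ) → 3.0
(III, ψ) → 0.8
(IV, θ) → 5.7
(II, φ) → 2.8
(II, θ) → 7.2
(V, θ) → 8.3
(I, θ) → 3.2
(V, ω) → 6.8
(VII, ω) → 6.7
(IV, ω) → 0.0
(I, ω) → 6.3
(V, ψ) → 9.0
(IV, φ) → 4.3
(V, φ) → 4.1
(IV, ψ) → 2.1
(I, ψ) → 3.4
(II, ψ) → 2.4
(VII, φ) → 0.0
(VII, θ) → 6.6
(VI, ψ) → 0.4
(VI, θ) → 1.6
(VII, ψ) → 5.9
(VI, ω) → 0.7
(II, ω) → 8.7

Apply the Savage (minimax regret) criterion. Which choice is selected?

V

Column bests: θ=8.3, φ=9.4, ψ=9.0, ω=8.7.
I regrets: 5.1, 6.4, 5.6, 2.4 → max 6.4
II regrets: 1.1, 6.6, 6.6, 0.0 → max 6.6
III regrets: 1.0, 2.8, 8.2, 8.1 → max 8.2
IV regrets: 2.6, 5.1, 6.9, 8.7 → max 8.7
V regrets: 0.0, 5.3, 0.0, 1.9 → max 5.3
VI regrets: 6.7, 0.0, 8.6, 8.0 → max 8.6
VII regrets: 1.7, 9.4, 3.1, 2.0 → max 9.4
Smallest max regret = 5.3 → V.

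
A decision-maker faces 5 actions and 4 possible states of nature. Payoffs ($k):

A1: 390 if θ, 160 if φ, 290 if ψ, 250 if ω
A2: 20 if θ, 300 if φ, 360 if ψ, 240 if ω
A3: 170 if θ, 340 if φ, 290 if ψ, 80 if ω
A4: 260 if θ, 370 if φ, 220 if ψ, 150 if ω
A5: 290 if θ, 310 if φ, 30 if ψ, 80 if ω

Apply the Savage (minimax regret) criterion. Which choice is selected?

Column bests: θ=390, φ=370, ψ=360, ω=250.
A1 regrets: 0, 210, 70, 0 → max 210
A2 regrets: 370, 70, 0, 10 → max 370
A3 regrets: 220, 30, 70, 170 → max 220
A4 regrets: 130, 0, 140, 100 → max 140
A5 regrets: 100, 60, 330, 170 → max 330
Smallest max regret = 140 → A4.

A4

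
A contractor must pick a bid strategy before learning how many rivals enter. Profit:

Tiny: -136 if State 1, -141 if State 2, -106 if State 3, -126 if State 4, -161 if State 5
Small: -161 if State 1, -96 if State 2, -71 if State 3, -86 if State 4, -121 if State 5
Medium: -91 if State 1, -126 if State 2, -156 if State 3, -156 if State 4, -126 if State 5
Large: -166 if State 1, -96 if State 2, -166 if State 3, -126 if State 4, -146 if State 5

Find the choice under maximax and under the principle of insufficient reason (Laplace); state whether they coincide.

maximax → Small; laplace → Small (agree)

Row maxima: Tiny=-106, Small=-71, Medium=-91, Large=-96
Best best-case = -71 → Small.
Row averages: Tiny=-134, Small=-107, Medium=-131, Large=-140
Highest average = -107 → Small.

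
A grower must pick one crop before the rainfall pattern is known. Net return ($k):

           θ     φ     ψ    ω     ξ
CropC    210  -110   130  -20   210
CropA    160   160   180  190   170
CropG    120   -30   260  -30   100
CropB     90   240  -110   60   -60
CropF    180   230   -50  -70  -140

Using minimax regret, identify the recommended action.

Column bests: θ=210, φ=240, ψ=260, ω=190, ξ=210.
CropC regrets: 0, 350, 130, 210, 0 → max 350
CropA regrets: 50, 80, 80, 0, 40 → max 80
CropG regrets: 90, 270, 0, 220, 110 → max 270
CropB regrets: 120, 0, 370, 130, 270 → max 370
CropF regrets: 30, 10, 310, 260, 350 → max 350
Smallest max regret = 80 → CropA.

CropA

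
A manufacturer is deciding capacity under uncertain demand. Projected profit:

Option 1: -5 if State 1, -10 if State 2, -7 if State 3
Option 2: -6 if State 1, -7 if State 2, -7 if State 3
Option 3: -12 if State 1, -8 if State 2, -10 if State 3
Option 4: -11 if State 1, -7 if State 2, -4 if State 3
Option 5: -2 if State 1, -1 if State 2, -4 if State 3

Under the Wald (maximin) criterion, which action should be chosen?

Row minima: Option 1=-10, Option 2=-7, Option 3=-12, Option 4=-11, Option 5=-4
Best worst-case = -4 → Option 5.

Option 5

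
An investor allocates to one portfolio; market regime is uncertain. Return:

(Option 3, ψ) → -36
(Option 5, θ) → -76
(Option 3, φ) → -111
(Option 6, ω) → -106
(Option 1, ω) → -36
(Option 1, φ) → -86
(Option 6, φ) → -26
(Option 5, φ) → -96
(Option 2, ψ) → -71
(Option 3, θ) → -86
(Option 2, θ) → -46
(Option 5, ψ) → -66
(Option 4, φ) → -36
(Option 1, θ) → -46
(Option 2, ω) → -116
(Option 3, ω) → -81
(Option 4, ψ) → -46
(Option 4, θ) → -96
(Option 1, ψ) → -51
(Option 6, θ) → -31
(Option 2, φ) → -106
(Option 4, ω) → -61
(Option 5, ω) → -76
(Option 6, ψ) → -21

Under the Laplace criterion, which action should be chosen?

Option 6

Row averages: Option 1=-54.75, Option 2=-84.75, Option 3=-78.5, Option 4=-59.75, Option 5=-78.5, Option 6=-46
Highest average = -46 → Option 6.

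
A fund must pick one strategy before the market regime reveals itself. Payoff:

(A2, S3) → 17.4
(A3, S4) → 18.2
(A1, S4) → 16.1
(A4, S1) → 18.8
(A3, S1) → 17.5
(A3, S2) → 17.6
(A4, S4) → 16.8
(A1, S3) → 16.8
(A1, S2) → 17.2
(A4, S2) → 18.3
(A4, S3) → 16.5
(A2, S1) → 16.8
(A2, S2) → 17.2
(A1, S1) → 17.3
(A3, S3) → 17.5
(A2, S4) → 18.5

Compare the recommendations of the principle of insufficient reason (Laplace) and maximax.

laplace → A3; maximax → A4 (disagree)

Row averages: A1=16.85, A2=17.475, A3=17.7, A4=17.6
Highest average = 17.7 → A3.
Row maxima: A1=17.3, A2=18.5, A3=18.2, A4=18.8
Best best-case = 18.8 → A4.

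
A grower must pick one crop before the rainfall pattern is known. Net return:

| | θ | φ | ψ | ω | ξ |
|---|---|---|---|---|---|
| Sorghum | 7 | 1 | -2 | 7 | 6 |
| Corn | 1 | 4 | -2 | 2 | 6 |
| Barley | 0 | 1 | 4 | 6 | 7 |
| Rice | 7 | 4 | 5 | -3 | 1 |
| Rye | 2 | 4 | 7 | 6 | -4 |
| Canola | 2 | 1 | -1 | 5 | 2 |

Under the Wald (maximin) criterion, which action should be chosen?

Barley

Row minima: Sorghum=-2, Corn=-2, Barley=0, Rice=-3, Rye=-4, Canola=-1
Best worst-case = 0 → Barley.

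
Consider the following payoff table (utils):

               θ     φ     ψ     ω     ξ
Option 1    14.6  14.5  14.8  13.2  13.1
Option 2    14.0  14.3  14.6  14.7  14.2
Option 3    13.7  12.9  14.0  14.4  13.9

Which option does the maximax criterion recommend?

Option 1

Row maxima: Option 1=14.8, Option 2=14.7, Option 3=14.4
Best best-case = 14.8 → Option 1.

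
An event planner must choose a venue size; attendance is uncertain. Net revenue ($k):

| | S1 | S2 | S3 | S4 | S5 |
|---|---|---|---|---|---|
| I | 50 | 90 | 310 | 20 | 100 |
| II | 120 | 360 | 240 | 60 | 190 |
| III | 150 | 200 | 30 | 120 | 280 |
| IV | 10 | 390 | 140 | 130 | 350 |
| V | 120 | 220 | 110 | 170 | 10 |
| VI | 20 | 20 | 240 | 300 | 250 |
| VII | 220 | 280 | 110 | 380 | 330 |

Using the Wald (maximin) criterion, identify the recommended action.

VII

Row minima: I=20, II=60, III=30, IV=10, V=10, VI=20, VII=110
Best worst-case = 110 → VII.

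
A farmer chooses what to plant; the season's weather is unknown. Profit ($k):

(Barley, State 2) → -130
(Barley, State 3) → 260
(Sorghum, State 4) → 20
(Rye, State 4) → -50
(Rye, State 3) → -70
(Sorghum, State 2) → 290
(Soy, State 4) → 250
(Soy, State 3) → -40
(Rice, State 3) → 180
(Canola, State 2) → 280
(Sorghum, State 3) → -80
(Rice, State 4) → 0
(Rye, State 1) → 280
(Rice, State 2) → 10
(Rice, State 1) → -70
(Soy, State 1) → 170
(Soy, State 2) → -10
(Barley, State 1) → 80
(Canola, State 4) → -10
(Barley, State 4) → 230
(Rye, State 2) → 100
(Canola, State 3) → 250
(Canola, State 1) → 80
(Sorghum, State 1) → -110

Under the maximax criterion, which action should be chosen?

Row maxima: Soy=250, Rice=180, Barley=260, Sorghum=290, Canola=280, Rye=280
Best best-case = 290 → Sorghum.

Sorghum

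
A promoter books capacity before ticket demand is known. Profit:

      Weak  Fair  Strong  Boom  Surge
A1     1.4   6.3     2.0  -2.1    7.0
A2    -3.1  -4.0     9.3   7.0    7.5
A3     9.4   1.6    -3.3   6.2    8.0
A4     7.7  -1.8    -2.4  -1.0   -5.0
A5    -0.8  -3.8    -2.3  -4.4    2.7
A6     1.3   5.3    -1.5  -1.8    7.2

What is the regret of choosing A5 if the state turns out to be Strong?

Best payoff under Strong is 9.3.
Regret = 9.3 − (-2.3) = 11.6.

11.6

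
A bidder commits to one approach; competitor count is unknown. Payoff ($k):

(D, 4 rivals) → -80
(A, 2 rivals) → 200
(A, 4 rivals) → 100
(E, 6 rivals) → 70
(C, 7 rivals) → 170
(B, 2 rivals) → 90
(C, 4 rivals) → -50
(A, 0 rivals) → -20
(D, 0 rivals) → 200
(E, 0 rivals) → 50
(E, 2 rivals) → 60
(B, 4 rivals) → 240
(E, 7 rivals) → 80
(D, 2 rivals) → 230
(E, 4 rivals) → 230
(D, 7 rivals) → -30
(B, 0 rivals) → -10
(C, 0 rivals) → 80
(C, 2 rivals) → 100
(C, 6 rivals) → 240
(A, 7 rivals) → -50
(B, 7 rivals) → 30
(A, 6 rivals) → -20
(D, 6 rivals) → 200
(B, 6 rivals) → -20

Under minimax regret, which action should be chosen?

E

Column bests: 0 rivals=200, 2 rivals=230, 4 rivals=240, 6 rivals=240, 7 rivals=170.
A regrets: 220, 30, 140, 260, 220 → max 260
B regrets: 210, 140, 0, 260, 140 → max 260
C regrets: 120, 130, 290, 0, 0 → max 290
D regrets: 0, 0, 320, 40, 200 → max 320
E regrets: 150, 170, 10, 170, 90 → max 170
Smallest max regret = 170 → E.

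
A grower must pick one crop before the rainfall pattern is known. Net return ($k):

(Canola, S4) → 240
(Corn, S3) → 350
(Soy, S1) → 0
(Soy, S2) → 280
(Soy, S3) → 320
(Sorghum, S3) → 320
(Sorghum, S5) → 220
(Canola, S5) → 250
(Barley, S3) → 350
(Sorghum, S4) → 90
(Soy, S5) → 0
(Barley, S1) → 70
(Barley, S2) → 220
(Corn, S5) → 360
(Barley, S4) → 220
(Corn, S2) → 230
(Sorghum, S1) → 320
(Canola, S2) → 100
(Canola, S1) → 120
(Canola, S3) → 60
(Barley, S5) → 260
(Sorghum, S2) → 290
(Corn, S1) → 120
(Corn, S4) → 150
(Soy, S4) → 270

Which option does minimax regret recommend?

Sorghum

Column bests: S1=320, S2=290, S3=350, S4=270, S5=360.
Sorghum regrets: 0, 0, 30, 180, 140 → max 180
Canola regrets: 200, 190, 290, 30, 110 → max 290
Soy regrets: 320, 10, 30, 0, 360 → max 360
Barley regrets: 250, 70, 0, 50, 100 → max 250
Corn regrets: 200, 60, 0, 120, 0 → max 200
Smallest max regret = 180 → Sorghum.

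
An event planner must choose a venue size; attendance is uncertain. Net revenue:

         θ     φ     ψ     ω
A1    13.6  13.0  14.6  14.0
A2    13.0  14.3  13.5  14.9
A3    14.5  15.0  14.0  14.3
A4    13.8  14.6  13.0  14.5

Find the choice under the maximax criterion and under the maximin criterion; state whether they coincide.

Row maxima: A1=14.6, A2=14.9, A3=15.0, A4=14.6
Best best-case = 15.0 → A3.
Row minima: A1=13.0, A2=13.0, A3=14.0, A4=13.0
Best worst-case = 14.0 → A3.

maximax → A3; maximin → A3 (agree)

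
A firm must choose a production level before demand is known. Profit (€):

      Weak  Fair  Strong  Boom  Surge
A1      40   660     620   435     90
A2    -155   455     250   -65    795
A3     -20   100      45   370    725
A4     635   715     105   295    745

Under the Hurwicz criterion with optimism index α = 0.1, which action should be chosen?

A4

A1: 0.1·660 + 0.9·40 = 102
A2: 0.1·795 + 0.9·(-155) = -60
A3: 0.1·725 + 0.9·(-20) = 54.5
A4: 0.1·745 + 0.9·105 = 169
Highest Hurwicz score = 169 → A4.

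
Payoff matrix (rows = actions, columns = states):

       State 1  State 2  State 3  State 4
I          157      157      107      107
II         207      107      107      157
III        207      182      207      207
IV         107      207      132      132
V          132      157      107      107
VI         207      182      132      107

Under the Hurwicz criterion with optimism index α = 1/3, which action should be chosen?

I: 1/3·157 + 2/3·107 = 371/3
II: 1/3·207 + 2/3·107 = 421/3
III: 1/3·207 + 2/3·182 = 571/3
IV: 1/3·207 + 2/3·107 = 421/3
V: 1/3·157 + 2/3·107 = 371/3
VI: 1/3·207 + 2/3·107 = 421/3
Highest Hurwicz score = 571/3 → III.

III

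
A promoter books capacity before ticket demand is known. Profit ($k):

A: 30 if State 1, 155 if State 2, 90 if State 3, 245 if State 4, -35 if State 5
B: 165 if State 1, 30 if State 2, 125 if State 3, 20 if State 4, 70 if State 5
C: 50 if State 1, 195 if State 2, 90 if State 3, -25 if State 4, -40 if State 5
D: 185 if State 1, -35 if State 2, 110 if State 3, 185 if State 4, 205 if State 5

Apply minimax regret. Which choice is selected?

B

Column bests: State 1=185, State 2=195, State 3=125, State 4=245, State 5=205.
A regrets: 155, 40, 35, 0, 240 → max 240
B regrets: 20, 165, 0, 225, 135 → max 225
C regrets: 135, 0, 35, 270, 245 → max 270
D regrets: 0, 230, 15, 60, 0 → max 230
Smallest max regret = 225 → B.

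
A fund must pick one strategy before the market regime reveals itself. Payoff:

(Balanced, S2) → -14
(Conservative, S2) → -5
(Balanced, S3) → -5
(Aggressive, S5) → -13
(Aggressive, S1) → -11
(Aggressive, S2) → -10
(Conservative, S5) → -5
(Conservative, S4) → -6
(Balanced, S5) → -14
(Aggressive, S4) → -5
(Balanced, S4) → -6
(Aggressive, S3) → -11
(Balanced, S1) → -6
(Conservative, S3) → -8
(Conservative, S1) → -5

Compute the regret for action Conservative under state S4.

Best payoff under S4 is -5.
Regret = -5 − (-6) = 1.

1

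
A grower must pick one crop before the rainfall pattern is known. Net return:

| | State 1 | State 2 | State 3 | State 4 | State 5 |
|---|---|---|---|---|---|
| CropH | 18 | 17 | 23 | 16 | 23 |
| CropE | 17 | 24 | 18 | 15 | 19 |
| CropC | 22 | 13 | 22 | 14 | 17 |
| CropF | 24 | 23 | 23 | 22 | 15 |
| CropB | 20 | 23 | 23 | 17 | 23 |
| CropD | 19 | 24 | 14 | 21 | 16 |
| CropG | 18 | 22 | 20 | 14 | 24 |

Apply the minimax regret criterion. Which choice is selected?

CropB

Column bests: State 1=24, State 2=24, State 3=23, State 4=22, State 5=24.
CropH regrets: 6, 7, 0, 6, 1 → max 7
CropE regrets: 7, 0, 5, 7, 5 → max 7
CropC regrets: 2, 11, 1, 8, 7 → max 11
CropF regrets: 0, 1, 0, 0, 9 → max 9
CropB regrets: 4, 1, 0, 5, 1 → max 5
CropD regrets: 5, 0, 9, 1, 8 → max 9
CropG regrets: 6, 2, 3, 8, 0 → max 8
Smallest max regret = 5 → CropB.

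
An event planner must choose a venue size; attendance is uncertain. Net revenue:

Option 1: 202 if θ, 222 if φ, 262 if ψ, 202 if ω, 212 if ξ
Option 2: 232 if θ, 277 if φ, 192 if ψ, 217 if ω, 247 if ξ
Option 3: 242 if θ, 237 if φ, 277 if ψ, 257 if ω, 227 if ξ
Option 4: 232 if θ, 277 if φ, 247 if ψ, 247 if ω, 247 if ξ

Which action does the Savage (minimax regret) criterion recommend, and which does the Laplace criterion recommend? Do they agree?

Column bests: θ=242, φ=277, ψ=277, ω=257, ξ=247.
Option 1 regrets: 40, 55, 15, 55, 35 → max 55
Option 2 regrets: 10, 0, 85, 40, 0 → max 85
Option 3 regrets: 0, 40, 0, 0, 20 → max 40
Option 4 regrets: 10, 0, 30, 10, 0 → max 30
Smallest max regret = 30 → Option 4.
Row averages: Option 1=220, Option 2=233, Option 3=248, Option 4=250
Highest average = 250 → Option 4.

minimax regret → Option 4; laplace → Option 4 (agree)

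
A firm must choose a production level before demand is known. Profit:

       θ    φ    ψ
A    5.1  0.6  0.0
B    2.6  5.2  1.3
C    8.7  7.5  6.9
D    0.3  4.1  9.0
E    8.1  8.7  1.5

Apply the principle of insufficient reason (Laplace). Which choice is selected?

Row averages: A=1.9, B=91/30, C=7.7, D=67/15, E=6.1
Highest average = 7.7 → C.

C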